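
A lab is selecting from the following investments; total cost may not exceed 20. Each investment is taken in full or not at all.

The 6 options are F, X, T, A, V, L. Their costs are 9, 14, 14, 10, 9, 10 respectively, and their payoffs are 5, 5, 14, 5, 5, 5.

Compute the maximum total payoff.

Allowing fractional choices, the relaxed optimum would be about 17.3, but investments are indivisible.
F + V: cost 9 + 9 = 18 ≤ 20, payoff 5 + 5 = 10.
F + A: cost 9 + 10 = 19 ≤ 20, payoff 5 + 5 = 10.
T: cost 14 ≤ 20, payoff 14.
Best is T with total payoff 14.

14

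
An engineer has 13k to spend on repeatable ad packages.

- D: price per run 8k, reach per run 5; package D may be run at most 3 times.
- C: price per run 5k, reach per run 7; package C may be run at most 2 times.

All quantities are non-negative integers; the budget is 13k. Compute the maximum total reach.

14

C has the best ratio (7/5); taking only C gives at most 2×7 = 14 (stopped by the price limit).
Optimal: 2×C: price 10 ≤ 13, reach 2·7 = 14.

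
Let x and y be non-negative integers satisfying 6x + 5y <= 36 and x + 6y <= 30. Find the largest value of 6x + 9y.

Relaxing integrality, the LP optimum is 54.58 at (x,y) = (2.13, 4.65), which is not an integer point.
(x,y)=(2,4): 6·2+5·4=32≤36, 1·2+6·4=26≤30, objective 48.
(x,y)=(3,3): 6·3+5·3=33≤36, 1·3+6·3=21≤30, objective 45.
(x,y)=(1,4): 6·1+5·4=26≤36, 1·1+6·4=25≤30, objective 42.
(x,y)=(2,3): 6·2+5·3=27≤36, 1·2+6·3=20≤30, objective 39.
The best lattice point is (2,4), giving 48.

48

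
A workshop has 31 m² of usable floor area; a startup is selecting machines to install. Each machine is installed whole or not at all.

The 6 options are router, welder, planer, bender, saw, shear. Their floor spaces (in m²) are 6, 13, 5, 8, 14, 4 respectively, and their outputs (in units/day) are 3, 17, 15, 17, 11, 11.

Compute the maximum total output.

This is an integer program with binary decision variables.
planer + bender + saw + shear: floor space 5 + 8 + 14 + 4 = 31 ≤ 31, output 15 + 17 + 11 + 11 = 54.
welder + planer + bender + shear: floor space 13 + 5 + 8 + 4 = 30 ≤ 31, output 17 + 15 + 17 + 11 = 60.
Best is welder, planer, bender, and shear with total output 60.

60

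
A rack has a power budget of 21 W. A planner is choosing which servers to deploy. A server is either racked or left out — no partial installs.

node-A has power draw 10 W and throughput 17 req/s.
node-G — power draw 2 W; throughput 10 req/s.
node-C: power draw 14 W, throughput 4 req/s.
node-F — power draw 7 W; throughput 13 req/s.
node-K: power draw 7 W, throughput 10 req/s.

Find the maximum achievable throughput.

40

Take node-A, node-G, and node-F: power draw 10 + 2 + 7 = 19 ≤ 21, throughput 17 + 10 + 13 = 40.
No other feasible combination does better.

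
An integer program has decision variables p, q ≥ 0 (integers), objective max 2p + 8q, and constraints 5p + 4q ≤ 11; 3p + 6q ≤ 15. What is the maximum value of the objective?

Relaxing integrality, the LP optimum is 20.00 at (p,q) = (0, 2.5), which is not an integer point.
(p,q)=(0,2) is feasible, giving 16.
(p,q)=(1,1) is feasible, giving 10.
(p,q)=(0,1) is feasible, giving 8.
The best lattice point is (0,2), giving 16.

16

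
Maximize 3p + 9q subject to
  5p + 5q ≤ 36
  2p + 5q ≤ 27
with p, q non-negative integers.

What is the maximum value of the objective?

Relaxing integrality, the LP optimum is 48.60 at (p,q) = (0, 5.4), which is not an integer point.
(p,q)=(1,5): 5·1+5·5=30≤36, 2·1+5·5=27≤27, objective 48.
(p,q)=(0,5): 5·0+5·5=25≤36, 2·0+5·5=25≤27, objective 45.
No feasible integer point exceeds 48.

48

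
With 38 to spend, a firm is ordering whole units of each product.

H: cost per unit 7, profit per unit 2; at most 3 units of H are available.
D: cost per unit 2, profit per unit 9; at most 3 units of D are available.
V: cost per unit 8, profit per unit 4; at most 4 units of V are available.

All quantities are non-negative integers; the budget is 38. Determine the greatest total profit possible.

Take 3×D and 4×V: cost 38 ≤ 38, profit 3·9 + 4·4 = 43.
D has the best ratio (9/2) and is taken to its limit of 3; remaining capacity is filled optimally with the others.

43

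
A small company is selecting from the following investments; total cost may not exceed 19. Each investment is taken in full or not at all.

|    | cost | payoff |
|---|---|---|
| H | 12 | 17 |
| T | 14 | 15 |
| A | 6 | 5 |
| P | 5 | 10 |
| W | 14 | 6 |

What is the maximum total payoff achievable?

T + P: cost 14 + 5 = 19 ≤ 19, payoff 15 + 10 = 25.
H + P: cost 12 + 5 = 17 ≤ 19, payoff 17 + 10 = 27.
Best is H and P with total payoff 27.

27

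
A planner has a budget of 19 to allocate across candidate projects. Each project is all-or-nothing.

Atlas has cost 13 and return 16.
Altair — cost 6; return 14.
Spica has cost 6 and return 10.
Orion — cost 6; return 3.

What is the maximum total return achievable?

Treat it as a binary knapsack problem.
Atlas + Altair: cost 13 + 6 = 19 ≤ 19, return 16 + 14 = 30.
Altair + Spica + Orion: cost 6 + 6 + 6 = 18 ≤ 19, return 14 + 10 + 3 = 27.
Atlas + Spica: cost 13 + 6 = 19 ≤ 19, return 16 + 10 = 26.
Best is Atlas and Altair with total return 30.

30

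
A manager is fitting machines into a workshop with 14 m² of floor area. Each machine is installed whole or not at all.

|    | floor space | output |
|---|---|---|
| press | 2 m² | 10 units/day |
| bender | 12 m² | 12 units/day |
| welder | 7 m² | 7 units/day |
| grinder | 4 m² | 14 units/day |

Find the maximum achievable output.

31

Allowing fractional choices, the relaxed optimum would be about 32.0, but machines are indivisible.
press + welder + grinder: floor space 2 + 7 + 4 = 13 ≤ 14, output 10 + 7 + 14 = 31.
press + bender: floor space 2 + 12 = 14 ≤ 14, output 10 + 12 = 22.
press + grinder: floor space 2 + 4 = 6 ≤ 14, output 10 + 14 = 24.
Best is press, welder, and grinder with total output 31.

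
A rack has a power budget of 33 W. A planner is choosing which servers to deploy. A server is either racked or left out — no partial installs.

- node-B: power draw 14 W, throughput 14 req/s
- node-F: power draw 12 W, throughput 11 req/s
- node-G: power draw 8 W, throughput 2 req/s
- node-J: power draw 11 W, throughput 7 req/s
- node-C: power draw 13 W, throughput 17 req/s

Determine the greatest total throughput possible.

31

Allowing fractional choices, the relaxed optimum would be about 36.5, but servers are indivisible.
node-B + node-C: power draw 14 + 13 = 27 ≤ 33, throughput 14 + 17 = 31.
node-F + node-G + node-C: power draw 12 + 8 + 13 = 33 ≤ 33, throughput 11 + 2 + 17 = 30.
Best is node-B and node-C with total throughput 31.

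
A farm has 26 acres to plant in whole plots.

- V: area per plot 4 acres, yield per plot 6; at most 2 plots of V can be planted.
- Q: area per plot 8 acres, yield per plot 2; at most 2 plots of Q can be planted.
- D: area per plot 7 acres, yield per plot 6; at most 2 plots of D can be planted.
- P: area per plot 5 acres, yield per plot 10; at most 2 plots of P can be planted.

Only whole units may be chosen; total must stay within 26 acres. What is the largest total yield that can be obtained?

Take 2×V, 1×D, and 2×P: area 25 ≤ 26, yield 2·6 + 1·6 + 2·10 = 38.
P has the best ratio (10/5) and is taken to its limit of 2; remaining capacity is filled optimally with the others.

38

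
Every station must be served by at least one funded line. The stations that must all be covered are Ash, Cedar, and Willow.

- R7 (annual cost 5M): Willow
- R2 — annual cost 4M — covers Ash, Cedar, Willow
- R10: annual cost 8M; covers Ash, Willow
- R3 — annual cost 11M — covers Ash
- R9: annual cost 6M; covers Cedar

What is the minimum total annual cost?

R2 alone covers Ash, Cedar, Willow — every station.
Total annual cost: 4.

4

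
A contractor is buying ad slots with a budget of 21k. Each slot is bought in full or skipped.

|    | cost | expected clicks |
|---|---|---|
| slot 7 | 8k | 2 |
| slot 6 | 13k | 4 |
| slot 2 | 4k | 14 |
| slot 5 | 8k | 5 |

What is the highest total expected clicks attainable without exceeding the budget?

21

Allowing fractional choices, the relaxed optimum would be about 21.8, but ad slots are indivisible.
slot 2 + slot 5: cost 4 + 8 = 12 ≤ 21, expected clicks 14 + 5 = 19.
slot 7 + slot 2 + slot 5: cost 8 + 4 + 8 = 20 ≤ 21, expected clicks 2 + 14 + 5 = 21.
Best is slot 7, slot 2, and slot 5 with total expected clicks 21.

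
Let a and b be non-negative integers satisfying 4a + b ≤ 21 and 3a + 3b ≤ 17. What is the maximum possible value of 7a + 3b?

(a,b)=(5,0): 4·5+1·0=20≤21, 3·5+3·0=15≤17, objective 35.
(a,b)=(4,1): 4·4+1·1=17≤21, 3·4+3·1=15≤17, objective 31.
The best lattice point is (5,0), giving 35.

35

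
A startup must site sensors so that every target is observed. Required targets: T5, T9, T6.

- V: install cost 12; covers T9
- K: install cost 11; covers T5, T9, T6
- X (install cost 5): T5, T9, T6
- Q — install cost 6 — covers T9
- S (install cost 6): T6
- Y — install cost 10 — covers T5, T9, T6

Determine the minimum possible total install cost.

X alone covers T5, T9, T6 — every target.
Total install cost: 5.
No cover costs less than 5.

5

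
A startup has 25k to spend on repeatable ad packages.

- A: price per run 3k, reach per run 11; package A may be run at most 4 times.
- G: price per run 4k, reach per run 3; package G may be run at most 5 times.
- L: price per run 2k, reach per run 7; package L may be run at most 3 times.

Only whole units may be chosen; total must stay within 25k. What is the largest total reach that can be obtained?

68

A has the best ratio (11/3); taking only A gives at most 4×11 = 44 (stopped by the supply cap of 4).
Mixing does better — 4×A, 1×G, and 3×L: price 22 ≤ 25, reach 4·11 + 1·3 + 3·7 = 68.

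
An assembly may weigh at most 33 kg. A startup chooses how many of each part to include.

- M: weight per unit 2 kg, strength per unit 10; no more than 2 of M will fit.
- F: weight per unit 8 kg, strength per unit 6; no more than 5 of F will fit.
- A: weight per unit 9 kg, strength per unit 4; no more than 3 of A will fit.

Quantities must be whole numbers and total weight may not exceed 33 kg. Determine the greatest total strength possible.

This is a bounded integer knapsack.
2×M, 2×F, and 1×A: weight 29 ≤ 33, strength 2·10 + 2·6 + 1·4 = 36.
2×M and 3×F: weight 28 ≤ 33, strength 2·10 + 3·6 = 38.
Best is 38.

38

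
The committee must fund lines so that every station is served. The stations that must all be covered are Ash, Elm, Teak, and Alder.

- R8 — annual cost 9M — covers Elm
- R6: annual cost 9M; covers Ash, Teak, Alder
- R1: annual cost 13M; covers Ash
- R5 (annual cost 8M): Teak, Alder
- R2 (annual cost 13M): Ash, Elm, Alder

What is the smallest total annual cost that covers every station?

18

This is an integer covering problem.
Choose R8 and R6: together they cover Ash, Elm, Teak, Alder — every station.
Total annual cost: 9 + 9 = 18.
No cover costs less than 18.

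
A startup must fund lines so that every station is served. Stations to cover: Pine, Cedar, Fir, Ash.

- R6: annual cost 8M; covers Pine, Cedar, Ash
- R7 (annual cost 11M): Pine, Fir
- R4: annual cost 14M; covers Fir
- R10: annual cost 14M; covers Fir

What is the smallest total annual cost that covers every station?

Choose R6 and R7: together they cover Pine, Cedar, Fir, Ash — every station.
Total annual cost: 8 + 11 = 19.

19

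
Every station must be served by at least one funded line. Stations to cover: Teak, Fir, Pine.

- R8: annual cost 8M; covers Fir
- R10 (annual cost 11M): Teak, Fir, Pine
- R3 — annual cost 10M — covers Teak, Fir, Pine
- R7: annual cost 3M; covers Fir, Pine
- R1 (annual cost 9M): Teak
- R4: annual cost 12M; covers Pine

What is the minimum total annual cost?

10

The greedy cost-per-new-station heuristic would pick R7 and R1 for 12, but a cheaper cover exists.
R3 alone covers Teak, Fir, Pine — every station.
Total annual cost: 10.
No cover costs less than 10.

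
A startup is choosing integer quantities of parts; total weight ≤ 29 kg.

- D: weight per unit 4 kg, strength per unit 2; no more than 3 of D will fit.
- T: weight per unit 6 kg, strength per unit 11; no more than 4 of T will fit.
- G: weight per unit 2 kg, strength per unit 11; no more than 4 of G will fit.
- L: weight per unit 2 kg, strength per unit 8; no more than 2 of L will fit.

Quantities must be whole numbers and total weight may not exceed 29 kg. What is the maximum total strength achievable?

85

This is a bounded integer knapsack.
G has the best ratio (11/2); taking only G gives at most 4×11 = 44 (stopped by the supply cap of 4).
Mixing does better — 3×T, 4×G, and 1×L: weight 28 ≤ 29, strength 3·11 + 4·11 + 1·8 = 85.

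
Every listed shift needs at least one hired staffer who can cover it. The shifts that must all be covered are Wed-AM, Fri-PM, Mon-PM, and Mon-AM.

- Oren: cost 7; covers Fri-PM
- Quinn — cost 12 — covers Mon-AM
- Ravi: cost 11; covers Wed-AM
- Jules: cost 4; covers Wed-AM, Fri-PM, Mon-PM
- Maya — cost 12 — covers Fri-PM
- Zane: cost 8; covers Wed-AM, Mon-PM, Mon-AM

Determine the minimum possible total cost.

This is a weighted set-cover instance.
Choose Jules and Zane: together they cover Wed-AM, Fri-PM, Mon-PM, Mon-AM — every shift.
Total cost: 4 + 8 = 12.
No cover costs less than 12.

12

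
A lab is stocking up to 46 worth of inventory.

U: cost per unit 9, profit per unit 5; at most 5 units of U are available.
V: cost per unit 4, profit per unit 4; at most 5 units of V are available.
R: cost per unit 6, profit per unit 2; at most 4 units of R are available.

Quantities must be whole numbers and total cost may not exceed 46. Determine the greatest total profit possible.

32

3×U and 4×V: cost 43 ≤ 46, profit 3·5 + 4·4 = 31.
2×U, 5×V, and 1×R: cost 44 ≤ 46, profit 2·5 + 5·4 + 1·2 = 32.
Best is 32.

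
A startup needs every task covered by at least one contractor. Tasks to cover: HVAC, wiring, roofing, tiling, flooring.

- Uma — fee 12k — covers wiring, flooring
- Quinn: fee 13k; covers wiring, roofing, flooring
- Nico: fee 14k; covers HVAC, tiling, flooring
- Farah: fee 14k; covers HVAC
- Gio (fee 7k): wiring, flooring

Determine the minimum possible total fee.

Choose Quinn and Nico: together they cover HVAC, wiring, roofing, tiling, flooring — every task.
Total fee: 13 + 14 = 27.

27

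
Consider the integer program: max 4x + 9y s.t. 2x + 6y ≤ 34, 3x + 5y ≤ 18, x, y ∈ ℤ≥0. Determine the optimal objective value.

31

(x,y)=(1,3) is feasible, giving 31.
(x,y)=(0,3) is feasible, giving 27.
(x,y)=(2,2) is feasible, giving 26.
(x,y)=(1,2) is feasible, giving 22.
Maximum is 31 at (x,y)=(1,3).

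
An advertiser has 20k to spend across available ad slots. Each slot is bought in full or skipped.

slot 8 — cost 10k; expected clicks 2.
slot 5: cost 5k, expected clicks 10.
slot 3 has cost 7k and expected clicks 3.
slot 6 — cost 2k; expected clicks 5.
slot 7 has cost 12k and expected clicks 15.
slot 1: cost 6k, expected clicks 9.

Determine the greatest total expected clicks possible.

Take slot 5, slot 6, and slot 7: cost 5 + 2 + 12 = 19 ≤ 20, expected clicks 10 + 5 + 15 = 30.
No other feasible combination does better.

30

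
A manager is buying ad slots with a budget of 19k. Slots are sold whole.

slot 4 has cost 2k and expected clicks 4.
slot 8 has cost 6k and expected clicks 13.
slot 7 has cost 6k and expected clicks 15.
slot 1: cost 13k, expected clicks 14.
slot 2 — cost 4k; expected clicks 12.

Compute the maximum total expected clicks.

44

Take slot 4, slot 8, slot 7, and slot 2: cost 2 + 6 + 6 + 4 = 18 ≤ 19, expected clicks 4 + 13 + 15 + 12 = 44.
No other feasible combination does better.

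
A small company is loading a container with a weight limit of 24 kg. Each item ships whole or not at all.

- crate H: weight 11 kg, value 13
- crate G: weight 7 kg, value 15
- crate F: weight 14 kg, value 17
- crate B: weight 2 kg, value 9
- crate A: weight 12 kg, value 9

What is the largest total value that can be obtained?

41

crate H + crate G + crate B: weight 11 + 7 + 2 = 20 ≤ 24, value 13 + 15 + 9 = 37.
crate G + crate F + crate B: weight 7 + 14 + 2 = 23 ≤ 24, value 15 + 17 + 9 = 41.
crate G + crate B + crate A: weight 7 + 2 + 12 = 21 ≤ 24, value 15 + 9 + 9 = 33.
Best is crate G, crate F, and crate B with total value 41.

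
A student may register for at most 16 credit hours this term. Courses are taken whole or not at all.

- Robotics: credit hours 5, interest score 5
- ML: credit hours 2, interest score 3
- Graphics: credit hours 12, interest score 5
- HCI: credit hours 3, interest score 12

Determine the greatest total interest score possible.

20

Allowing fractional choices, the relaxed optimum would be about 22.5, but courses are indivisible.
Graphics + HCI: credit hours 12 + 3 = 15 ≤ 16, interest score 5 + 12 = 17.
Robotics + ML + HCI: credit hours 5 + 2 + 3 = 10 ≤ 16, interest score 5 + 3 + 12 = 20.
Robotics + HCI: credit hours 5 + 3 = 8 ≤ 16, interest score 5 + 12 = 17.
Best is Robotics, ML, and HCI with total interest score 20.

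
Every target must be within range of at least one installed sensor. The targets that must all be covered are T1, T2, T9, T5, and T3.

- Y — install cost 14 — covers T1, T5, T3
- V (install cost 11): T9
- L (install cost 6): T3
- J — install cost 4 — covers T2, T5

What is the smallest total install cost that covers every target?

29

The greedy cost-per-new-target heuristic would pick J, L, V, and Y for 35, but a cheaper cover exists.
Choose Y, V, and J: together they cover T1, T2, T9, T5, T3 — every target.
Total install cost: 14 + 11 + 4 = 29.
No cover costs less than 29.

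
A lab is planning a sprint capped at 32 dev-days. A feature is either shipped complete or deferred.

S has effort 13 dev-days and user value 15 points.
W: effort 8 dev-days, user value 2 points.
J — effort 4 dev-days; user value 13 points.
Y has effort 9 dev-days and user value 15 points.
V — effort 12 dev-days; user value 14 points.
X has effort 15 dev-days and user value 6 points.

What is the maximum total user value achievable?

43

J + Y + V: effort 4 + 9 + 12 = 25 ≤ 32, user value 13 + 15 + 14 = 42.
S + J + Y: effort 13 + 4 + 9 = 26 ≤ 32, user value 15 + 13 + 15 = 43.
Best is S, J, and Y with total user value 43.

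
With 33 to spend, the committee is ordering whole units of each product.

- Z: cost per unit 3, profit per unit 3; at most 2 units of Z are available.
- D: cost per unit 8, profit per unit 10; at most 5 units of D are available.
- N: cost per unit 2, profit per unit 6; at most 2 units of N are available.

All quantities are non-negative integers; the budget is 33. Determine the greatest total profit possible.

45

Take 1×Z, 3×D, and 2×N: cost 31 ≤ 33, profit 1·3 + 3·10 + 2·6 = 45.
N has the best ratio (6/2) and is taken to its limit of 2; remaining capacity is filled optimally with the others.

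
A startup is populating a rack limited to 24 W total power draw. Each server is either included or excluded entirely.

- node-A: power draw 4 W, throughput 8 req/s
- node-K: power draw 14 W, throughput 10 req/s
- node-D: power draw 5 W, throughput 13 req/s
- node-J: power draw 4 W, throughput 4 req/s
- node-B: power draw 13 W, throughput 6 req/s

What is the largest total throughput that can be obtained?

node-K + node-D + node-J: power draw 14 + 5 + 4 = 23 ≤ 24, throughput 10 + 13 + 4 = 27.
node-A + node-K + node-D: power draw 4 + 14 + 5 = 23 ≤ 24, throughput 8 + 10 + 13 = 31.
node-A + node-D + node-B: power draw 4 + 5 + 13 = 22 ≤ 24, throughput 8 + 13 + 6 = 27.
Best is node-A, node-K, and node-D with total throughput 31.

31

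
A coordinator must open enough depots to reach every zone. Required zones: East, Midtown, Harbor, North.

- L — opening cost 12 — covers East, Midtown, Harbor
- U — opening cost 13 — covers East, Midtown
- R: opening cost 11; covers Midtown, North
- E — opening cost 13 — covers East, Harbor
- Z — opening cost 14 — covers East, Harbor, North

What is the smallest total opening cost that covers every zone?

23

Choose L and R: together they cover East, Midtown, Harbor, North — every zone.
Total opening cost: 12 + 11 = 23.
No cover costs less than 23.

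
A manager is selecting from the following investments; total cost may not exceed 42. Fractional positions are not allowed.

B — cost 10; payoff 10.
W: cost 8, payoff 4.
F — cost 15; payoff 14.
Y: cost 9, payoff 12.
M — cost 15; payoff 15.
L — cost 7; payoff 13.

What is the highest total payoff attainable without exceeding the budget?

Allowing fractional choices, the relaxed optimum would be about 50.9, but investments are indivisible.
B + F + Y + L: cost 10 + 15 + 9 + 7 = 41 ≤ 42, payoff 10 + 14 + 12 + 13 = 49.
B + Y + M + L: cost 10 + 9 + 15 + 7 = 41 ≤ 42, payoff 10 + 12 + 15 + 13 = 50.
Best is B, Y, M, and L with total payoff 50.

50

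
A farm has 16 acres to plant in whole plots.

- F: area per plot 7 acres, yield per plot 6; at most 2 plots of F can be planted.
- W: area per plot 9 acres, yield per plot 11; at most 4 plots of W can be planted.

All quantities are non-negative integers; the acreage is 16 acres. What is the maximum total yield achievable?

17

W has the best ratio (11/9); taking only W gives at most 1×11 = 11 (stopped by the area limit).
Mixing does better — 1×F and 1×W: area 16 ≤ 16, yield 1·6 + 1·11 = 17.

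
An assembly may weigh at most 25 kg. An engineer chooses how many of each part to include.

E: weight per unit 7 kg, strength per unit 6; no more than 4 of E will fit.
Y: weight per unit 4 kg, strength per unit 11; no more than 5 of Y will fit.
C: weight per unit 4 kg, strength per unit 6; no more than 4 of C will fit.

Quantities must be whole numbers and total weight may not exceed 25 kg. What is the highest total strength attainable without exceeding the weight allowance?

4×Y and 2×C: weight 24 ≤ 25, strength 4·11 + 2·6 = 56.
5×Y and 1×C: weight 24 ≤ 25, strength 5·11 + 1·6 = 61.
Best is 61.

61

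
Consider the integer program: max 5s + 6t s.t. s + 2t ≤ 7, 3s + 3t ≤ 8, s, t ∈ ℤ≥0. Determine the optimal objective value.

12

(s,t)=(0,2): 1·0+2·2=4≤7, 3·0+3·2=6≤8, objective 12.
(s,t)=(1,1): 1·1+2·1=3≤7, 3·1+3·1=6≤8, objective 11.
The best lattice point is (0,2), giving 12.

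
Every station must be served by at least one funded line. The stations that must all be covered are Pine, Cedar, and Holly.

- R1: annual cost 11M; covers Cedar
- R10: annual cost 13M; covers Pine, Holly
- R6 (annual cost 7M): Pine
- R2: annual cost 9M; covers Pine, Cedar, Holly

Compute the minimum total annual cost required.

9

R2 alone covers Pine, Cedar, Holly — every station.
Total annual cost: 9.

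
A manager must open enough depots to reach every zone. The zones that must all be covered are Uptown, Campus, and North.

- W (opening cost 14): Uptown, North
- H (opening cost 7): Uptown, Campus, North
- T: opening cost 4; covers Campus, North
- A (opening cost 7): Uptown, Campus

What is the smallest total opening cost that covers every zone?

The greedy cost-per-new-zone heuristic would pick T and H for 11, but a cheaper cover exists.
H alone covers Uptown, Campus, North — every zone.
Total opening cost: 7.
No cover costs less than 7.

7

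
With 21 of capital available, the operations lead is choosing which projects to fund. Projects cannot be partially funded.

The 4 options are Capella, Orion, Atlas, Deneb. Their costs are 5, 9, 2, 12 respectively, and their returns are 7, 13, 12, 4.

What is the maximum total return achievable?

32

Treat it as a binary knapsack problem.
Orion + Atlas: cost 9 + 2 = 11 ≤ 21, return 13 + 12 = 25.
Capella + Orion + Atlas: cost 5 + 9 + 2 = 16 ≤ 21, return 7 + 13 + 12 = 32.
Best is Capella, Orion, and Atlas with total return 32.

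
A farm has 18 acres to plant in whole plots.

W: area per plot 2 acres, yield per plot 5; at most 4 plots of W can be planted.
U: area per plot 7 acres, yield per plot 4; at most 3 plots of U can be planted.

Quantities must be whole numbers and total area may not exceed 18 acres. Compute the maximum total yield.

Take 4×W and 1×U: area 15 ≤ 18, yield 4·5 + 1·4 = 24.
W has the best ratio (5/2) and is taken to its limit of 4; remaining capacity is filled optimally with the others.

24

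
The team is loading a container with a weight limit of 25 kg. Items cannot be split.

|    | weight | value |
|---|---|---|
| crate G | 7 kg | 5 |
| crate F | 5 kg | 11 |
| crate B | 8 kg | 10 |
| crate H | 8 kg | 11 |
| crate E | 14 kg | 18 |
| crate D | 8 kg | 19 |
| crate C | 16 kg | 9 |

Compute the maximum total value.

Allowing fractional choices, the relaxed optimum would be about 46.1, but items are indivisible.
crate B + crate H + crate D: weight 8 + 8 + 8 = 24 ≤ 25, value 10 + 11 + 19 = 40.
crate F + crate B + crate D: weight 5 + 8 + 8 = 21 ≤ 25, value 11 + 10 + 19 = 40.
crate F + crate H + crate D: weight 5 + 8 + 8 = 21 ≤ 25, value 11 + 11 + 19 = 41.
Best is crate F, crate H, and crate D with total value 41.

41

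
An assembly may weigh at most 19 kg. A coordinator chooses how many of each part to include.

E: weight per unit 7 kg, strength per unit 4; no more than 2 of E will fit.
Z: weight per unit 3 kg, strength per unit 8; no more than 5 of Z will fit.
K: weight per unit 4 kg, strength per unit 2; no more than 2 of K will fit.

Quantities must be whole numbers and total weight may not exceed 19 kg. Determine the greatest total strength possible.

This is a bounded integer knapsack.
Z has the best ratio (8/3); taking only Z gives at most 5×8 = 40 (stopped by the supply cap of 5).
Mixing does better — 5×Z and 1×K: weight 19 ≤ 19, strength 5·8 + 1·2 = 42.

42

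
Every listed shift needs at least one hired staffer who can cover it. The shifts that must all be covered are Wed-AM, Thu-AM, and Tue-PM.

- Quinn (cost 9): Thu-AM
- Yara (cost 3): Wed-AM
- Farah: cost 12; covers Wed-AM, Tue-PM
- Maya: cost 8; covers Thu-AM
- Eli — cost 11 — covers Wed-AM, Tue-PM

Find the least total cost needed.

19

This is an integer covering problem.
Choose Maya and Eli: together they cover Wed-AM, Thu-AM, Tue-PM — every shift.
Total cost: 8 + 11 = 19.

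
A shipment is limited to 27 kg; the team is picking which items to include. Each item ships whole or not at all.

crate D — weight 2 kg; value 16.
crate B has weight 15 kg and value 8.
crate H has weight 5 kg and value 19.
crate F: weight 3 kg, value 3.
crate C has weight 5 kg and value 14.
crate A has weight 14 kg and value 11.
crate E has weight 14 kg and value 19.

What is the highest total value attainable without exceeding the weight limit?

68

crate D + crate H + crate F + crate E: weight 2 + 5 + 3 + 14 = 24 ≤ 27, value 16 + 19 + 3 + 19 = 57.
crate D + crate H + crate C + crate E: weight 2 + 5 + 5 + 14 = 26 ≤ 27, value 16 + 19 + 14 + 19 = 68.
crate D + crate H + crate C + crate A: weight 2 + 5 + 5 + 14 = 26 ≤ 27, value 16 + 19 + 14 + 11 = 60.
Best is crate D, crate H, crate C, and crate E with total value 68.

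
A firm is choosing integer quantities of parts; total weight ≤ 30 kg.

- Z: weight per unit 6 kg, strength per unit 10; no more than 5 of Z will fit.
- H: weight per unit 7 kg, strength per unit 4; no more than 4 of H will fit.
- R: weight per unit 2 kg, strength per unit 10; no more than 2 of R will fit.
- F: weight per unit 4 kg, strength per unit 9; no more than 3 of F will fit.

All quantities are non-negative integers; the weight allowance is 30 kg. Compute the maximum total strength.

Take 3×Z, 2×R, and 2×F: weight 30 ≤ 30, strength 3·10 + 2·10 + 2·9 = 68.
R has the best ratio (10/2) and is taken to its limit of 2; remaining capacity is filled optimally with the others.

68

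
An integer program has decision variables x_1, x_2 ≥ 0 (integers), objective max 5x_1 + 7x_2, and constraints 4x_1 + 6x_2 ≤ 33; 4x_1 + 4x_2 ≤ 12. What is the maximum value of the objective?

(x_1,x_2)=(0,3): 4·0+6·3=18≤33, 4·0+4·3=12≤12, objective 21.
(x_1,x_2)=(1,2): 4·1+6·2=16≤33, 4·1+4·2=12≤12, objective 19.
Maximum is 21 at (x_1,x_2)=(0,3).

21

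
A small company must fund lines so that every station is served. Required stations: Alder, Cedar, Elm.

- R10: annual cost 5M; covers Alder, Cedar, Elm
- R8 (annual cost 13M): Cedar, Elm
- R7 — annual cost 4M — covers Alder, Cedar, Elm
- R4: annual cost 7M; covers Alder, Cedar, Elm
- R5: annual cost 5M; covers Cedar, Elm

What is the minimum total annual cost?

R7 alone covers Alder, Cedar, Elm — every station.
Total annual cost: 4.
No cover costs less than 4.

4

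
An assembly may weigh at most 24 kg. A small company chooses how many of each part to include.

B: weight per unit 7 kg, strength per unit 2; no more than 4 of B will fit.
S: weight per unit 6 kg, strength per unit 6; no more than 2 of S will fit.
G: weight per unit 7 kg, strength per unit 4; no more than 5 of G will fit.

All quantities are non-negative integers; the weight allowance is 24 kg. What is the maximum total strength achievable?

S has the best ratio (6/6); taking only S gives at most 2×6 = 12 (stopped by the supply cap of 2).
Mixing does better — 2×S and 1×G: weight 19 ≤ 24, strength 2·6 + 1·4 = 16.

16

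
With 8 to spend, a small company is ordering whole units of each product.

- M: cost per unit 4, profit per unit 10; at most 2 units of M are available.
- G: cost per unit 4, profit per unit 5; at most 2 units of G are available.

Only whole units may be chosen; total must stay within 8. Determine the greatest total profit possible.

20

1×M and 1×G: cost 8 ≤ 8, profit 1·10 + 1·5 = 15.
2×M: cost 8 ≤ 8, profit 2·10 = 20.
Best is 20.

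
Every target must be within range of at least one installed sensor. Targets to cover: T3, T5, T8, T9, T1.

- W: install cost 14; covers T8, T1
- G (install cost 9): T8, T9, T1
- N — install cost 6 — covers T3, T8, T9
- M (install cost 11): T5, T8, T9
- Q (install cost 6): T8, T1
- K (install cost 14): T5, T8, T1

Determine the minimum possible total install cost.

20

This is a weighted set-cover instance.
The greedy cost-per-new-target heuristic would pick N, Q, and M for 23, but a cheaper cover exists.
Choose N and K: together they cover T3, T5, T8, T9, T1 — every target.
Total install cost: 6 + 14 = 20.
No cover costs less than 20.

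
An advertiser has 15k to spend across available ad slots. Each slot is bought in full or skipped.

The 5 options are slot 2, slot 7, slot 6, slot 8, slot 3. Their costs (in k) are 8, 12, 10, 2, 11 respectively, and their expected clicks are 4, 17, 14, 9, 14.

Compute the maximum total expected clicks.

26

Treat it as a binary knapsack problem.
Allowing fractional choices, the relaxed optimum would be about 27.4, but ad slots are indivisible.
slot 6 + slot 8: cost 10 + 2 = 12 ≤ 15, expected clicks 14 + 9 = 23.
slot 7 + slot 8: cost 12 + 2 = 14 ≤ 15, expected clicks 17 + 9 = 26.
slot 8 + slot 3: cost 2 + 11 = 13 ≤ 15, expected clicks 9 + 14 = 23.
Best is slot 7 and slot 8 with total expected clicks 26.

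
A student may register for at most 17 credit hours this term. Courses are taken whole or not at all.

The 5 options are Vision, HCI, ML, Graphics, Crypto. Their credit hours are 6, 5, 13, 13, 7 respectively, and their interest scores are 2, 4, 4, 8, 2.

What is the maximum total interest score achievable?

8

Allowing fractional choices, the relaxed optimum would be about 11.4, but courses are indivisible.
HCI + Crypto: credit hours 5 + 7 = 12 ≤ 17, interest score 4 + 2 = 6.
Graphics: credit hours 13 ≤ 17, interest score 8.
Vision + HCI: credit hours 6 + 5 = 11 ≤ 17, interest score 2 + 4 = 6.
Best is Graphics with total interest score 8.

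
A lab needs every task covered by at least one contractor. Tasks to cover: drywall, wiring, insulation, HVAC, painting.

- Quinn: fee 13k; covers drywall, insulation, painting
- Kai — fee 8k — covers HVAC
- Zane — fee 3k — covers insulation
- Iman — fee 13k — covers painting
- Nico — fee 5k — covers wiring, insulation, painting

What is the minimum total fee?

26

This is a weighted set-cover instance.
Choose Quinn, Kai, and Nico: together they cover drywall, wiring, insulation, HVAC, painting — every task.
Total fee: 13 + 8 + 5 = 26.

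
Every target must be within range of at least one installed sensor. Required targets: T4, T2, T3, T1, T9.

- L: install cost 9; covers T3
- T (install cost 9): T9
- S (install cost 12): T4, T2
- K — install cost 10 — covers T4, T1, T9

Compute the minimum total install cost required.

31

Choose L, S, and K: together they cover T4, T2, T3, T1, T9 — every target.
Total install cost: 9 + 12 + 10 = 31.
No cover costs less than 31.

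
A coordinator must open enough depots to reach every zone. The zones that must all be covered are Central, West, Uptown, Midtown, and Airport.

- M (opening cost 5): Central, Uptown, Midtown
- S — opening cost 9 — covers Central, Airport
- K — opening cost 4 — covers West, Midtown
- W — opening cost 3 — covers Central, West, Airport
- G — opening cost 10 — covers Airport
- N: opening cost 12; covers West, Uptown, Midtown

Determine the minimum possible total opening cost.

8

Choose M and W: together they cover Central, West, Uptown, Midtown, Airport — every zone.
Total opening cost: 5 + 3 = 8.
No cover costs less than 8.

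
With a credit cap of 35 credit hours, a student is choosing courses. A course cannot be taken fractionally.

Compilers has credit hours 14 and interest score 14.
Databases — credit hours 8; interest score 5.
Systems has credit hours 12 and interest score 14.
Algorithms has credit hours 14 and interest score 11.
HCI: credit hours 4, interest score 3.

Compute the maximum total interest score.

33

Take Compilers, Databases, and Systems: credit hours 14 + 8 + 12 = 34 ≤ 35, interest score 14 + 5 + 14 = 33.
No other feasible combination does better.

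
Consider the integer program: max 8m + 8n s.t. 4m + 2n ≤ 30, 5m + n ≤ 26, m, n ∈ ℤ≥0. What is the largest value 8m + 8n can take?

(m,n)=(0,15): 4·0+2·15=30≤30, 5·0+1·15=15≤26, objective 120.
(m,n)=(0,14): 4·0+2·14=28≤30, 5·0+1·14=14≤26, objective 112.
Maximum is 120 at (m,n)=(0,15).

120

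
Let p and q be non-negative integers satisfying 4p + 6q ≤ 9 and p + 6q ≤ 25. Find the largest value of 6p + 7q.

The continuous relaxation peaks at (2.25, 0) with value 13.50; rounding to a feasible lattice point costs some objective.
(p,q)=(2,0): 4·2+6·0=8≤9, 1·2+6·0=2≤25, objective 12.
(p,q)=(1,0): 4·1+6·0=4≤9, 1·1+6·0=1≤25, objective 6.
Maximum is 12 at (p,q)=(2,0).

12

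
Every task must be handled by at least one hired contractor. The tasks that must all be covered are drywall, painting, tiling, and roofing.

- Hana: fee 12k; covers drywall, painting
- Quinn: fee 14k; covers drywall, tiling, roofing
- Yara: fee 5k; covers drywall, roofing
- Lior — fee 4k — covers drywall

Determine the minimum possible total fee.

The greedy cost-per-new-task heuristic would pick Yara, Hana, and Quinn for 31, but a cheaper cover exists.
Choose Hana and Quinn: together they cover drywall, painting, tiling, roofing — every task.
Total fee: 12 + 14 = 26.
No cover costs less than 26.

26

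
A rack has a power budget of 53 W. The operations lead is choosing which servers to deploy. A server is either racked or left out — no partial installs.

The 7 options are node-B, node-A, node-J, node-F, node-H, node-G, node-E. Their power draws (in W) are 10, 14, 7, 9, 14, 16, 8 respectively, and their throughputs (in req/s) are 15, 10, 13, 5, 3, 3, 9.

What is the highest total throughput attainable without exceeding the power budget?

52

Treat it as a binary knapsack problem.
Allowing fractional choices, the relaxed optimum would be about 53.1, but servers are indivisible.
node-B + node-A + node-J + node-E: power draw 10 + 14 + 7 + 8 = 39 ≤ 53, throughput 15 + 10 + 13 + 9 = 47.
node-B + node-A + node-J + node-F + node-E: power draw 10 + 14 + 7 + 9 + 8 = 48 ≤ 53, throughput 15 + 10 + 13 + 5 + 9 = 52.
node-B + node-A + node-J + node-H + node-E: power draw 10 + 14 + 7 + 14 + 8 = 53 ≤ 53, throughput 15 + 10 + 13 + 3 + 9 = 50.
Best is node-B, node-A, node-J, node-F, and node-E with total throughput 52.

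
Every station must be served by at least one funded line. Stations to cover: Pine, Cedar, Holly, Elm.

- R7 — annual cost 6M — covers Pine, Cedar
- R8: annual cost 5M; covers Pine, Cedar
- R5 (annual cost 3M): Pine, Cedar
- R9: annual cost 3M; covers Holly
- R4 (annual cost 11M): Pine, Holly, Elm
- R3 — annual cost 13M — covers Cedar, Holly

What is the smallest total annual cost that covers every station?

This is an integer covering problem.
The greedy cost-per-new-station heuristic would pick R5, R9, and R4 for 17, but a cheaper cover exists.
Choose R5 and R4: together they cover Pine, Cedar, Holly, Elm — every station.
Total annual cost: 3 + 11 = 14.
No cover costs less than 14.

14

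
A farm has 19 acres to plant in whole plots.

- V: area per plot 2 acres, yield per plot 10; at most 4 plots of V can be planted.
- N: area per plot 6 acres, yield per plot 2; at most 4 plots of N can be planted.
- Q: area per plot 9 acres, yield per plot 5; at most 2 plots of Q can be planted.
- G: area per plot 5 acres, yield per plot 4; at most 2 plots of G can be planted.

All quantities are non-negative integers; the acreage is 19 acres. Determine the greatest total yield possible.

4×V, 1×N, and 1×G: area 19 ≤ 19, yield 4·10 + 1·2 + 1·4 = 46.
4×V and 2×G: area 18 ≤ 19, yield 4·10 + 2·4 = 48.
Best is 48.

48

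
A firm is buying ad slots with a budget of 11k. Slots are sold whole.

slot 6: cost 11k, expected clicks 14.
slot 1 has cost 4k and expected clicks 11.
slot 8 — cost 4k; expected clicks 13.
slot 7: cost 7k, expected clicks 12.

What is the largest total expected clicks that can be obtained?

Take slot 8 and slot 7: cost 4 + 7 = 11 ≤ 11, expected clicks 13 + 12 = 25.
No other feasible combination does better.

25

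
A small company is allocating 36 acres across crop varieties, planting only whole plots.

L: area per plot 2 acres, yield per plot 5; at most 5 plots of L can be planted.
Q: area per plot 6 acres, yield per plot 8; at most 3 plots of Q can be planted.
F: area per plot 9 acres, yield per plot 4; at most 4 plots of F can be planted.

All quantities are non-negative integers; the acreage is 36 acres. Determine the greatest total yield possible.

49

This is a bounded integer knapsack.
L has the best ratio (5/2); taking only L gives at most 5×5 = 25 (stopped by the supply cap of 5).
Mixing does better — 5×L and 3×Q: area 28 ≤ 36, yield 5·5 + 3·8 = 49.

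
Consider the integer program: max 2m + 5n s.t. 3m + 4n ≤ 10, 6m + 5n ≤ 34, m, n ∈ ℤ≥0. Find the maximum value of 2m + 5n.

10

The continuous relaxation peaks at (0, 2.5) with value 12.50; rounding to a feasible lattice point costs some objective.
(m,n)=(0,2) is feasible, giving 10.
(m,n)=(1,1) is feasible, giving 7.
(m,n)=(0,1) is feasible, giving 5.
Maximum is 10 at (m,n)=(0,2).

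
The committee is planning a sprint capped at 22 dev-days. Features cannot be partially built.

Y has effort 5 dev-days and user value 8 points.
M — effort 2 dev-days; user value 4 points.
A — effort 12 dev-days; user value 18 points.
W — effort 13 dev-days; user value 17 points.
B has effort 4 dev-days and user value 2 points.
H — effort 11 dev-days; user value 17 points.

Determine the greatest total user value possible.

31

Take Y, M, B, and H: effort 5 + 2 + 4 + 11 = 22 ≤ 22, user value 8 + 4 + 2 + 17 = 31.
No other feasible combination does better.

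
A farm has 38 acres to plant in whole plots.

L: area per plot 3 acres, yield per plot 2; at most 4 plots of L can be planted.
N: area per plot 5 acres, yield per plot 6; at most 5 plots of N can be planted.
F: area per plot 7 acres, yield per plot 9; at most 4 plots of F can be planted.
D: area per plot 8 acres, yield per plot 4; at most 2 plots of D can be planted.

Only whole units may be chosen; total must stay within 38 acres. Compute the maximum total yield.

48

This is a bounded integer knapsack.
Take 2×N and 4×F: area 38 ≤ 38, yield 2·6 + 4·9 = 48.
F has the best ratio (9/7) and is taken to its limit of 4; remaining capacity is filled optimally with the others.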